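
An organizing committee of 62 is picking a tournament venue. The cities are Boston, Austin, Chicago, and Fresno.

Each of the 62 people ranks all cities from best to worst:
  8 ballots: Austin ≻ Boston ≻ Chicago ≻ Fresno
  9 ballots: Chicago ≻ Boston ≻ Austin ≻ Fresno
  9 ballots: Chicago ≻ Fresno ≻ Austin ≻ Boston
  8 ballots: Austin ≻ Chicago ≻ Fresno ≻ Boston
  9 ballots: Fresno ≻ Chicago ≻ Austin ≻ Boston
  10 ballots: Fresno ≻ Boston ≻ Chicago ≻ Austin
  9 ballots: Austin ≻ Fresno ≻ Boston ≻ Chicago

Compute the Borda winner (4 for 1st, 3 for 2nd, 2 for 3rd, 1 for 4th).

Chicago

Boston: 8×3 + 9×3 + 9×1 + 8×1 + 9×1 + 10×3 + 9×2 = 125
Austin: 8×4 + 9×2 + 9×2 + 8×4 + 9×2 + 10×1 + 9×4 = 164
Chicago: 8×2 + 9×4 + 9×4 + 8×3 + 9×3 + 10×2 + 9×1 = 168
Fresno: 8×1 + 9×1 + 9×3 + 8×2 + 9×4 + 10×4 + 9×3 = 163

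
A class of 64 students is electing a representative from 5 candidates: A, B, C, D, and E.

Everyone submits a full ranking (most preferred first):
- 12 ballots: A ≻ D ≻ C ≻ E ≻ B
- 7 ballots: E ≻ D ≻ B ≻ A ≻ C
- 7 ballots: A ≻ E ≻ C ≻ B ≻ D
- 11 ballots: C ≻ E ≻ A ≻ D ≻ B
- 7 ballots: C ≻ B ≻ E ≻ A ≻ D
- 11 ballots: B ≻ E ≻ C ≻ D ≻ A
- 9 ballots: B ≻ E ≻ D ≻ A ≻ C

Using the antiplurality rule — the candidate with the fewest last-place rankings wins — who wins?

E

Last-place votes: A 11, B 23, C 16, D 14, E 0.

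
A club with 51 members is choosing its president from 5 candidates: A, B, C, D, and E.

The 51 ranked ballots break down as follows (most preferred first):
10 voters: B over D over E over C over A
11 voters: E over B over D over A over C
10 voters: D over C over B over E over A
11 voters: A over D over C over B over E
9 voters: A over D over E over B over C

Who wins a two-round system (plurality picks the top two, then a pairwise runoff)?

E

Round 1 first-place votes: A 20, B 10, C 0, D 10, E 11. A and E advance.
Runoff: A is ranked above E on 20 ballots, E above A on 31.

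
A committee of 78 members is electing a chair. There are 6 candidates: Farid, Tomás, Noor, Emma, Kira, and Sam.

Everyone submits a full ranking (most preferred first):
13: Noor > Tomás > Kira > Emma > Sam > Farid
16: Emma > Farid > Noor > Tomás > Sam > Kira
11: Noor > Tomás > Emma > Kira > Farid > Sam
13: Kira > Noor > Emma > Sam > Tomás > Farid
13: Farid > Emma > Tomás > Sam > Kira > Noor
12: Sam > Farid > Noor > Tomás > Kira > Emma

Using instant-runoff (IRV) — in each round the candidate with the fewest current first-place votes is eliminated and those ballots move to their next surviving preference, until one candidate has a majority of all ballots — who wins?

Farid

Round 1: Farid 13, Tomás 0, Noor 24, Emma 16, Kira 13, Sam 12. Tomás eliminated.
Round 2: Farid 13, Noor 24, Emma 16, Kira 13, Sam 12. Sam eliminated.
Round 3: Farid 25, Noor 24, Emma 16, Kira 13. Kira eliminated.
Round 4: Farid 25, Noor 37, Emma 16. Emma eliminated.
Round 5: Farid 41, Noor 37. Farid has a majority (≥40).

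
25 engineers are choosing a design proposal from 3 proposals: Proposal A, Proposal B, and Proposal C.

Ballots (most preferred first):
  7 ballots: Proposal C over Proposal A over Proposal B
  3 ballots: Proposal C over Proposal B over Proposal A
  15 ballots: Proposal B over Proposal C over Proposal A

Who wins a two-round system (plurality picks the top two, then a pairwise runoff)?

Proposal B

Round 1 first-place votes: Proposal A 0, Proposal B 15, Proposal C 10. Proposal B and Proposal C advance.
Runoff: Proposal B is ranked above Proposal C on 15 ballots, Proposal C above Proposal B on 10.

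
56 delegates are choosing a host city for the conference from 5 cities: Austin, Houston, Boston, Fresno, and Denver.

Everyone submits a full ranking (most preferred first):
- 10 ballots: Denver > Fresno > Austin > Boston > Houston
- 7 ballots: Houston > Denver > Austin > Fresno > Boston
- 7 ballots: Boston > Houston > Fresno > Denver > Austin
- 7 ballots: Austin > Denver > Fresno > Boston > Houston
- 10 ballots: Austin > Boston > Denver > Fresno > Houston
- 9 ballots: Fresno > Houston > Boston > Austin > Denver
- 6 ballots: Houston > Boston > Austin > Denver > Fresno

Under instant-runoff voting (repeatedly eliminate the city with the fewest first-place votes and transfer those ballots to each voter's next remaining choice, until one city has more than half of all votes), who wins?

Houston

Round 1: Austin 17, Houston 13, Boston 7, Fresno 9, Denver 10. Boston eliminated.
Round 2: Austin 17, Houston 20, Fresno 9, Denver 10. Fresno eliminated.
Round 3: Austin 17, Houston 29, Denver 10. Houston has a majority (≥29).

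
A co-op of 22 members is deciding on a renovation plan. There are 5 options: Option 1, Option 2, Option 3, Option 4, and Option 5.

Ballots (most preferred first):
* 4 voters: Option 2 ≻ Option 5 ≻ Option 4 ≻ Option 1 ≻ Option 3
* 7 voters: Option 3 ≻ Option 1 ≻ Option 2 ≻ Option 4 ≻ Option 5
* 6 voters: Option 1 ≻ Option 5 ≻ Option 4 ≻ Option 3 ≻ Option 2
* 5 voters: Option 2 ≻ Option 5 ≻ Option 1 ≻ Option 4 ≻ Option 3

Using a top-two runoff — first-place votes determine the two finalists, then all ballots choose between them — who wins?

Option 3

Round 1 first-place votes: Option 1 6, Option 2 9, Option 3 7, Option 4 0, Option 5 0. Option 2 and Option 3 advance.
Runoff: Option 2 is ranked above Option 3 on 9 ballots, Option 3 above Option 2 on 13.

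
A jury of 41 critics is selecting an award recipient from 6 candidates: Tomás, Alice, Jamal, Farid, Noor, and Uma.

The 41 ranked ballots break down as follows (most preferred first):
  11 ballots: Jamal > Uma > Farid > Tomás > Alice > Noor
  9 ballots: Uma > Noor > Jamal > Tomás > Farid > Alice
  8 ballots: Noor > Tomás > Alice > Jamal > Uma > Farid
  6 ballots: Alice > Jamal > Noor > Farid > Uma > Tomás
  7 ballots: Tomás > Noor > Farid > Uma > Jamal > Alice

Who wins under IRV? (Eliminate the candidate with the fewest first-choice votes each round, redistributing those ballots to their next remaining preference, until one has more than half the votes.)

Round 1: Tomás 7, Alice 6, Jamal 11, Farid 0, Noor 8, Uma 9. Farid eliminated.
Round 2: Tomás 7, Alice 6, Jamal 11, Noor 8, Uma 9. Alice eliminated.
Round 3: Tomás 7, Jamal 17, Noor 8, Uma 9. Tomás eliminated.
Round 4: Jamal 17, Noor 15, Uma 9. Uma eliminated.
Round 5: Jamal 17, Noor 24. Noor has a majority (≥21).

Noor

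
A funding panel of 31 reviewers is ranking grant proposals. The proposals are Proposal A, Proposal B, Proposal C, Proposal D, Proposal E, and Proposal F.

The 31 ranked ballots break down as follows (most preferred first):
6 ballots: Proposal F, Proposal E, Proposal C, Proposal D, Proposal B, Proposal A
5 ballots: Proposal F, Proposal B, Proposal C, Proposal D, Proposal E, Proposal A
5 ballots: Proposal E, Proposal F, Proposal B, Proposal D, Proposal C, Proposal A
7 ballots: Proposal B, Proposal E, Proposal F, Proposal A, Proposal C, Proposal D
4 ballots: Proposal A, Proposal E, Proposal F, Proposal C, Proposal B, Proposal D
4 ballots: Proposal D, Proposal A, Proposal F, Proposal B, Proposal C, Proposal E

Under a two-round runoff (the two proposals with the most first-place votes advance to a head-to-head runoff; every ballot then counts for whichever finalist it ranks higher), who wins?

Round 1 first-place votes: Proposal A 4, Proposal B 7, Proposal C 0, Proposal D 4, Proposal E 5, Proposal F 11. Proposal F and Proposal B advance.
Runoff: Proposal F is ranked above Proposal B on 24 ballots, Proposal B above Proposal F on 7.

Proposal F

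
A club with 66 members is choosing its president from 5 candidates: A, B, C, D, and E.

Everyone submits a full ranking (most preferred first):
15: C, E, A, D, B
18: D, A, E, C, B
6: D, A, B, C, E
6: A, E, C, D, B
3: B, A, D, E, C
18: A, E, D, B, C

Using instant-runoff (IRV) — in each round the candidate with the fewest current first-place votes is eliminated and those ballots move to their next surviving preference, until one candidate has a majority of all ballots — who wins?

A

Round 1: A 24, B 3, C 15, D 24, E 0. E eliminated.
Round 2: A 24, B 3, C 15, D 24. B eliminated.
Round 3: A 27, C 15, D 24. C eliminated.
Round 4: A 42, D 24. A has a majority (≥34).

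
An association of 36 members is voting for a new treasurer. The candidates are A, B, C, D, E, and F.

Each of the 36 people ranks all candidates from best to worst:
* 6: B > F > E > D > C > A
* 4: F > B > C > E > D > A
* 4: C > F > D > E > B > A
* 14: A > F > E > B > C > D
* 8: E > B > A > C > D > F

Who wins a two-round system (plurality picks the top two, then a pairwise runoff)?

Round 1 first-place votes: A 14, B 6, C 4, D 0, E 8, F 4. A and E advance.
Runoff: A is ranked above E on 14 ballots, E above A on 22.

E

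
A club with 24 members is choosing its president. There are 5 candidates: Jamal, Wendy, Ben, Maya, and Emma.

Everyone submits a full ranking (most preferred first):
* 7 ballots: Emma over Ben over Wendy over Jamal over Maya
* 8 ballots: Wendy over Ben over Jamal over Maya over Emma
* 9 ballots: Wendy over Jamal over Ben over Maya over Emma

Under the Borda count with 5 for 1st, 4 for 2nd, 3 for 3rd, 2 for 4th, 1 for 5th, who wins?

Jamal: 7×2 + 8×3 + 9×4 = 74
Wendy: 7×3 + 8×5 + 9×5 = 106
Ben: 7×4 + 8×4 + 9×3 = 87
Maya: 7×1 + 8×2 + 9×2 = 41
Emma: 7×5 + 8×1 + 9×1 = 52

Wendy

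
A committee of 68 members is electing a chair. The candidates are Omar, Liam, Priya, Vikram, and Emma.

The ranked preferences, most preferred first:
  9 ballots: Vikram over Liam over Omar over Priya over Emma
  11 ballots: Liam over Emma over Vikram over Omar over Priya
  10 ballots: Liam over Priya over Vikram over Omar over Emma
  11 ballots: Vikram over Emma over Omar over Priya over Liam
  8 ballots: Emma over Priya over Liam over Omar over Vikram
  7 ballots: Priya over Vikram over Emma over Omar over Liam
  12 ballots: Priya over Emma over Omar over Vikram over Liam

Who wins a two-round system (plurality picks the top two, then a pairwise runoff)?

Vikram

Round 1 first-place votes: Omar 0, Liam 21, Priya 19, Vikram 20, Emma 8. Liam and Vikram advance.
Runoff: Liam is ranked above Vikram on 29 ballots, Vikram above Liam on 39.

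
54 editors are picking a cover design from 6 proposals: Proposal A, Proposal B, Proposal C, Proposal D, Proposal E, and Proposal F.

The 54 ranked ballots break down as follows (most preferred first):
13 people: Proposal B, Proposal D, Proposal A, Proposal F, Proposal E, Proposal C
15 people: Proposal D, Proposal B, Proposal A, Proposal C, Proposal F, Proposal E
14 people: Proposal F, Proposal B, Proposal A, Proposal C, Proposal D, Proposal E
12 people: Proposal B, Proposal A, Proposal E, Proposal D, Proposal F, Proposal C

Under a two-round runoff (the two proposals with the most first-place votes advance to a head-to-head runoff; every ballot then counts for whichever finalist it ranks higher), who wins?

Proposal B

Round 1 first-place votes: Proposal A 0, Proposal B 25, Proposal C 0, Proposal D 15, Proposal E 0, Proposal F 14. Proposal B and Proposal D advance.
Runoff: Proposal B is ranked above Proposal D on 39 ballots, Proposal D above Proposal B on 15.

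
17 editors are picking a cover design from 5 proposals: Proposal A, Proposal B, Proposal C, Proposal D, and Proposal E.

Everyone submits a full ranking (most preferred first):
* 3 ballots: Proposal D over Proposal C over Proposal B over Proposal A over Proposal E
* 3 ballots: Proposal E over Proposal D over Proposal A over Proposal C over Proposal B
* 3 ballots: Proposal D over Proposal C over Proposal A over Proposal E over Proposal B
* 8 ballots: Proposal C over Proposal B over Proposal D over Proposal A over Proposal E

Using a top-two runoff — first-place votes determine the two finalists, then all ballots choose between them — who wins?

Proposal D

Round 1 first-place votes: Proposal A 0, Proposal B 0, Proposal C 8, Proposal D 6, Proposal E 3. Proposal C and Proposal D advance.
Runoff: Proposal C is ranked above Proposal D on 8 ballots, Proposal D above Proposal C on 9.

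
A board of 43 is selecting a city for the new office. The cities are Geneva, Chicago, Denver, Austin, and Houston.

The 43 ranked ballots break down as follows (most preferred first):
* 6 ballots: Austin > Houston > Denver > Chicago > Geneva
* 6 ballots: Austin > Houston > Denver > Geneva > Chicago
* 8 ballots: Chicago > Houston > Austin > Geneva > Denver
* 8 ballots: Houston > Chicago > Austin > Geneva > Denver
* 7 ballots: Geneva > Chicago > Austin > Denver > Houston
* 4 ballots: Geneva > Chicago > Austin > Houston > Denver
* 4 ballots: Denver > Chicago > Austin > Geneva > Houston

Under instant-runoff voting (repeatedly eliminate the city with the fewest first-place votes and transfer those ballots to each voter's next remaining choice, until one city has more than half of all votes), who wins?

Round 1: Geneva 11, Chicago 8, Denver 4, Austin 12, Houston 8. Denver eliminated.
Round 2: Geneva 11, Chicago 12, Austin 12, Houston 8. Houston eliminated.
Round 3: Geneva 11, Chicago 20, Austin 12. Geneva eliminated.
Round 4: Chicago 31, Austin 12. Chicago has a majority (≥22).

Chicago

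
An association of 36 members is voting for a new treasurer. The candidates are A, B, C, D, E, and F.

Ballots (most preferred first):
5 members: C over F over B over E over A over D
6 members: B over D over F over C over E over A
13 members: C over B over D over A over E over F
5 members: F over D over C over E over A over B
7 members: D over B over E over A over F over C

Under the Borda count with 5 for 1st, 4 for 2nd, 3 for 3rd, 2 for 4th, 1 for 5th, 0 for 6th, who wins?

B

A: 5×1 + 6×0 + 13×2 + 5×1 + 7×2 = 50
B: 5×3 + 6×5 + 13×4 + 5×0 + 7×4 = 125
C: 5×5 + 6×2 + 13×5 + 5×3 + 7×0 = 117
D: 5×0 + 6×4 + 13×3 + 5×4 + 7×5 = 118
E: 5×2 + 6×1 + 13×1 + 5×2 + 7×3 = 60
F: 5×4 + 6×3 + 13×0 + 5×5 + 7×1 = 70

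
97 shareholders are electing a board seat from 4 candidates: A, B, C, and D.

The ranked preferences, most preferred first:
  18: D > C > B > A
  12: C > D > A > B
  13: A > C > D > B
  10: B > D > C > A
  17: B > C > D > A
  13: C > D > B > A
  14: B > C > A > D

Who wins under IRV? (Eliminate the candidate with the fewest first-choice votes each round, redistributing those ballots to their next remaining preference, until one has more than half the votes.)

C

Round 1: A 13, B 41, C 25, D 18. A eliminated.
Round 2: B 41, C 38, D 18. D eliminated.
Round 3: B 41, C 56. C has a majority (≥49).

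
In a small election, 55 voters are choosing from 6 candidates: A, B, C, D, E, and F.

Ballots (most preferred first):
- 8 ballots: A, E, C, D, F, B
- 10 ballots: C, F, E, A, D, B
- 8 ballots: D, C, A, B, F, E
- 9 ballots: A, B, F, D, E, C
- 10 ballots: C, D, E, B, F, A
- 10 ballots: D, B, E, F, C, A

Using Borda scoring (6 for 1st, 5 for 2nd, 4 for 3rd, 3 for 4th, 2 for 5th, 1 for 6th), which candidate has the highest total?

D

A: 8×6 + 10×3 + 8×4 + 9×6 + 10×1 + 10×1 = 184
B: 8×1 + 10×1 + 8×3 + 9×5 + 10×3 + 10×5 = 167
C: 8×4 + 10×6 + 8×5 + 9×1 + 10×6 + 10×2 = 221
D: 8×3 + 10×2 + 8×6 + 9×3 + 10×5 + 10×6 = 229
E: 8×5 + 10×4 + 8×1 + 9×2 + 10×4 + 10×4 = 186
F: 8×2 + 10×5 + 8×2 + 9×4 + 10×2 + 10×3 = 168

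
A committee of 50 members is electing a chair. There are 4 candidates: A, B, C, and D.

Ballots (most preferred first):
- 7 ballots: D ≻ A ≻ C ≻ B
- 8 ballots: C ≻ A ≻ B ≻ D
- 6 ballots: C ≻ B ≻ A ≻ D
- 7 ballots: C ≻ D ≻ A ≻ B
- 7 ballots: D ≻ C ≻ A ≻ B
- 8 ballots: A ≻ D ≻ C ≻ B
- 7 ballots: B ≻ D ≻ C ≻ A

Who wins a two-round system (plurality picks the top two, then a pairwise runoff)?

D

Round 1 first-place votes: A 8, B 7, C 21, D 14. C and D advance.
Runoff: C is ranked above D on 21 ballots, D above C on 29.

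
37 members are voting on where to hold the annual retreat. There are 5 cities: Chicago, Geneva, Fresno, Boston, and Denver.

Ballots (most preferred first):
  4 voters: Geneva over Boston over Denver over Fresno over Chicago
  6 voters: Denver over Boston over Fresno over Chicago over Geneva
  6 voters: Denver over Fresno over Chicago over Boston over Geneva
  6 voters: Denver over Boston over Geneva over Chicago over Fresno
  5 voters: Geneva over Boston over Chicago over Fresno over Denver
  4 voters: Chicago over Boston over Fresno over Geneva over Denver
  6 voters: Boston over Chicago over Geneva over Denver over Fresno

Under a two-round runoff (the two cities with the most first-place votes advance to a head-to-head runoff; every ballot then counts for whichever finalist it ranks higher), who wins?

Round 1 first-place votes: Chicago 4, Geneva 9, Fresno 0, Boston 6, Denver 18. Denver and Geneva advance.
Runoff: Denver is ranked above Geneva on 18 ballots, Geneva above Denver on 19.

Geneva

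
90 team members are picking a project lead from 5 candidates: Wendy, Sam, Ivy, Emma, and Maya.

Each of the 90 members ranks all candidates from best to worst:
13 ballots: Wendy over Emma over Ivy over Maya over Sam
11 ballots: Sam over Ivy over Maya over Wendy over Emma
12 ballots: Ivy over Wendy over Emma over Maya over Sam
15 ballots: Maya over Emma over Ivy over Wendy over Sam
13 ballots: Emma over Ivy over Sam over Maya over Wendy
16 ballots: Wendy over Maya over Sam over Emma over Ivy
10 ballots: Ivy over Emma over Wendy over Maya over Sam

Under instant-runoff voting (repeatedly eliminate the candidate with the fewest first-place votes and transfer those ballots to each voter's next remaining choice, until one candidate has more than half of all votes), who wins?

Ivy

Round 1: Wendy 29, Sam 11, Ivy 22, Emma 13, Maya 15. Sam eliminated.
Round 2: Wendy 29, Ivy 33, Emma 13, Maya 15. Emma eliminated.
Round 3: Wendy 29, Ivy 46, Maya 15. Ivy has a majority (≥46).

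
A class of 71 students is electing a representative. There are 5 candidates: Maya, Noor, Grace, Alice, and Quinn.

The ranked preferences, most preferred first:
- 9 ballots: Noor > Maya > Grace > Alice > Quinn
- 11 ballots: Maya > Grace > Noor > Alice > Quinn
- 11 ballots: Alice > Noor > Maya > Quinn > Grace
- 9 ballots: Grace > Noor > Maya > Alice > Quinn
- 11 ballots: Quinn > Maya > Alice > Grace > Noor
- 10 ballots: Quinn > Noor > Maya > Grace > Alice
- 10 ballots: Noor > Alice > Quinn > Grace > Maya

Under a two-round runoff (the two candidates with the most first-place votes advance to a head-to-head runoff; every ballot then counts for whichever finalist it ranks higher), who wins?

Round 1 first-place votes: Maya 11, Noor 19, Grace 9, Alice 11, Quinn 21. Quinn and Noor advance.
Runoff: Quinn is ranked above Noor on 21 ballots, Noor above Quinn on 50.

Noor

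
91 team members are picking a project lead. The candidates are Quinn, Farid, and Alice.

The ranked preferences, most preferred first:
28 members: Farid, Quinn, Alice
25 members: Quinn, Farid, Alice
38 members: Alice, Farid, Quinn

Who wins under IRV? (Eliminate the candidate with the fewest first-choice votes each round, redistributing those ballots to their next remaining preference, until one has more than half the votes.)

Farid

Round 1: Quinn 25, Farid 28, Alice 38. Quinn eliminated.
Round 2: Farid 53, Alice 38. Farid has a majority (≥46).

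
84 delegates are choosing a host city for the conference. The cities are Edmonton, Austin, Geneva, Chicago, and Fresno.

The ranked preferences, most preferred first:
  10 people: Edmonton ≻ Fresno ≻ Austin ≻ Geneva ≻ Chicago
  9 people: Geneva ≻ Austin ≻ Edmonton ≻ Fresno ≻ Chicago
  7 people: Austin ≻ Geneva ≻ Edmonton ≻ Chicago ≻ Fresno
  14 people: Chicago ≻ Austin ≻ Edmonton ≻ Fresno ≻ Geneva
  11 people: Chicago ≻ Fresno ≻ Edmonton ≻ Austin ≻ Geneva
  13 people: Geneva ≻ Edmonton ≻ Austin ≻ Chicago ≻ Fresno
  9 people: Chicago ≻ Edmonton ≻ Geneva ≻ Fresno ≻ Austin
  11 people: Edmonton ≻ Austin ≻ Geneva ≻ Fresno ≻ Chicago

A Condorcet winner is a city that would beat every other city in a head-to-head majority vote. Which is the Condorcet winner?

Edmonton vs Austin: 54–30
Edmonton vs Geneva: 55–29
Edmonton vs Chicago: 50–34
Edmonton vs Fresno: 73–11
Edmonton beats every other city.

Edmonton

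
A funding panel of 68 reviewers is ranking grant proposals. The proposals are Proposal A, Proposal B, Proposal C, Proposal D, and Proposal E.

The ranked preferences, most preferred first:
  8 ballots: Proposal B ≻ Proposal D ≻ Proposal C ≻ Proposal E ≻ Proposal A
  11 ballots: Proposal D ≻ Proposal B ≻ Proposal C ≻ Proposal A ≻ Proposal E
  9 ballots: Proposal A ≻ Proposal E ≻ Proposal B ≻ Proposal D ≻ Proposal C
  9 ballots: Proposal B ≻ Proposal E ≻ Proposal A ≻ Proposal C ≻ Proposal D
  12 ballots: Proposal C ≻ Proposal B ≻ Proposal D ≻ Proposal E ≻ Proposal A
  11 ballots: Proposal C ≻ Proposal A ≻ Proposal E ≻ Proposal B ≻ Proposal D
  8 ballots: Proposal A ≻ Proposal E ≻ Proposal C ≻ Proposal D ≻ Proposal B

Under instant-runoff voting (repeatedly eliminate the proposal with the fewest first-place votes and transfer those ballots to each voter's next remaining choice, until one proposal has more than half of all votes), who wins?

Round 1: Proposal A 17, Proposal B 17, Proposal C 23, Proposal D 11, Proposal E 0. Proposal E eliminated.
Round 2: Proposal A 17, Proposal B 17, Proposal C 23, Proposal D 11. Proposal D eliminated.
Round 3: Proposal A 17, Proposal B 28, Proposal C 23. Proposal A eliminated.
Round 4: Proposal B 37, Proposal C 31. Proposal B has a majority (≥35).

Proposal B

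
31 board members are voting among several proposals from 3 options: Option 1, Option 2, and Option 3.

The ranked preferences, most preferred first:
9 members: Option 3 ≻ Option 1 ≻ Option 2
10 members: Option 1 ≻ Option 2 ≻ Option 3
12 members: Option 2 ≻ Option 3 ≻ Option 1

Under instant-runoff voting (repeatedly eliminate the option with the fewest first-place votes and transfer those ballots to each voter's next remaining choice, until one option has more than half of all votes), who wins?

Round 1: Option 1 10, Option 2 12, Option 3 9. Option 3 eliminated.
Round 2: Option 1 19, Option 2 12. Option 1 has a majority (≥16).

Option 1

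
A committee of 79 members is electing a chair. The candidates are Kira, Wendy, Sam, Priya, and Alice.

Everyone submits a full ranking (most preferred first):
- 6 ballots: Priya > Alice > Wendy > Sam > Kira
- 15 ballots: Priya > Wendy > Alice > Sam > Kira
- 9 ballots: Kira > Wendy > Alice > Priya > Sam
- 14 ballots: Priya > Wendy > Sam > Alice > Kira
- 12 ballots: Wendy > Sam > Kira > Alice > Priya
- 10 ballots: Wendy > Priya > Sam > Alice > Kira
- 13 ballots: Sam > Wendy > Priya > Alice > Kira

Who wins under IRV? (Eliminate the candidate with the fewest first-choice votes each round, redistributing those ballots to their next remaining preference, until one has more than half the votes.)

Wendy

Round 1: Kira 9, Wendy 22, Sam 13, Priya 35, Alice 0. Alice eliminated.
Round 2: Kira 9, Wendy 22, Sam 13, Priya 35. Kira eliminated.
Round 3: Wendy 31, Sam 13, Priya 35. Sam eliminated.
Round 4: Wendy 44, Priya 35. Wendy has a majority (≥40).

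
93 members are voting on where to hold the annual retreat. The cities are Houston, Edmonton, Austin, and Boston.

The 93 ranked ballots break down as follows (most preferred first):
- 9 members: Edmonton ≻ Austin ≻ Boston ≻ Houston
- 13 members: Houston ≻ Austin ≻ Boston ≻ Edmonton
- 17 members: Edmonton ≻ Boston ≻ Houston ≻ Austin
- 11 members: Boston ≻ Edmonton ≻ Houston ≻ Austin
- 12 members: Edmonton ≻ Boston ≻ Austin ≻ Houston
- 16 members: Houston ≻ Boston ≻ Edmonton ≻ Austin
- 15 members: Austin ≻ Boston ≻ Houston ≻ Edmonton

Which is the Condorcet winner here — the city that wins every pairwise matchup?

Boston vs Houston: 64–29
Boston vs Edmonton: 55–38
Boston vs Austin: 56–37
Boston beats every other city.

Boston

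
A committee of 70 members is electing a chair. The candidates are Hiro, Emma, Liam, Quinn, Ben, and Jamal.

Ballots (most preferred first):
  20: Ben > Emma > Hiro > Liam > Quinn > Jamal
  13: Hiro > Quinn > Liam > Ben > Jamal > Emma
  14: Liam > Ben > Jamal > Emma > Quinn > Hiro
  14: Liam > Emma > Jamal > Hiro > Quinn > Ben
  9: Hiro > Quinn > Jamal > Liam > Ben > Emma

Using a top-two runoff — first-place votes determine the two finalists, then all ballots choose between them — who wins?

Round 1 first-place votes: Hiro 22, Emma 0, Liam 28, Quinn 0, Ben 20, Jamal 0. Liam and Hiro advance.
Runoff: Liam is ranked above Hiro on 28 ballots, Hiro above Liam on 42.

Hiro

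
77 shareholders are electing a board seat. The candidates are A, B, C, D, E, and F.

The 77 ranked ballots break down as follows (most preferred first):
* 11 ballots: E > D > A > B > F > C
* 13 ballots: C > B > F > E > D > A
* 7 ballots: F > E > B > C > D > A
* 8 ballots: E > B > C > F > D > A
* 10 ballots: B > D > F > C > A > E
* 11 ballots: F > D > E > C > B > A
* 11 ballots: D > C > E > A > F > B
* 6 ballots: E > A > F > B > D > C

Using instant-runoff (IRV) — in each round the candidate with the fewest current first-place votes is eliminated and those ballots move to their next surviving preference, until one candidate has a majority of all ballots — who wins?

F

Round 1: A 0, B 10, C 13, D 11, E 25, F 18. A eliminated.
Round 2: B 10, C 13, D 11, E 25, F 18. B eliminated.
Round 3: C 13, D 21, E 25, F 18. C eliminated.
Round 4: D 21, E 25, F 31. D eliminated.
Round 5: E 36, F 41. F has a majority (≥39).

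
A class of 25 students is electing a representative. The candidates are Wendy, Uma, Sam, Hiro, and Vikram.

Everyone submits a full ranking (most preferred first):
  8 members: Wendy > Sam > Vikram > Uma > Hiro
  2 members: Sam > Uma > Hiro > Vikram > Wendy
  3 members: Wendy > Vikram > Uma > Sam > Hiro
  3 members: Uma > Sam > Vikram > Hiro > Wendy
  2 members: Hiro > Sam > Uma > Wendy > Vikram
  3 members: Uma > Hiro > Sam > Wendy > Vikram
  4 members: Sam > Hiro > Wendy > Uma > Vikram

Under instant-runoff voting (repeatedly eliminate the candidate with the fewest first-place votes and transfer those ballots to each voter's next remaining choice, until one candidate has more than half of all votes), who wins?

Sam

Round 1: Wendy 11, Uma 6, Sam 6, Hiro 2, Vikram 0. Vikram eliminated.
Round 2: Wendy 11, Uma 6, Sam 6, Hiro 2. Hiro eliminated.
Round 3: Wendy 11, Uma 6, Sam 8. Uma eliminated.
Round 4: Wendy 11, Sam 14. Sam has a majority (≥13).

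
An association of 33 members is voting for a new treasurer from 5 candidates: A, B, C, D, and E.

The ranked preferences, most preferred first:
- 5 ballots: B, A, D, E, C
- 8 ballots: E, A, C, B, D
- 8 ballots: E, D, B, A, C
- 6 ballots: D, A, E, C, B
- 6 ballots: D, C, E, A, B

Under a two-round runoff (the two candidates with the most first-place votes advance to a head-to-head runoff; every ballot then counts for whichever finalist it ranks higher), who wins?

Round 1 first-place votes: A 0, B 5, C 0, D 12, E 16. E and D advance.
Runoff: E is ranked above D on 16 ballots, D above E on 17.

D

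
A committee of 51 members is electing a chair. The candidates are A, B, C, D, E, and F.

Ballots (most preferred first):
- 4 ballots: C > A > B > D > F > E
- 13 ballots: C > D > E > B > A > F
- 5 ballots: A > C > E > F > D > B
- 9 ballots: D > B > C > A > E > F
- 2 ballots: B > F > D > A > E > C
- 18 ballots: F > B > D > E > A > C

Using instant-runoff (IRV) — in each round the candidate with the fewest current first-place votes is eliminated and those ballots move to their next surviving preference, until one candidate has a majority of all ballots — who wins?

Round 1: A 5, B 2, C 17, D 9, E 0, F 18. E eliminated.
Round 2: A 5, B 2, C 17, D 9, F 18. B eliminated.
Round 3: A 5, C 17, D 9, F 20. A eliminated.
Round 4: C 22, D 9, F 20. D eliminated.
Round 5: C 31, F 20. C has a majority (≥26).

C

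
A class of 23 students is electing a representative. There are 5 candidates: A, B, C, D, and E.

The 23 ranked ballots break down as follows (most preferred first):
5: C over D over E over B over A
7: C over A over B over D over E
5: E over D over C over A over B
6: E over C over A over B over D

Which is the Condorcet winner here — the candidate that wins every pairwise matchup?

C vs A: 23–0
C vs B: 23–0
C vs D: 18–5
C vs E: 12–11
C beats every other candidate.

C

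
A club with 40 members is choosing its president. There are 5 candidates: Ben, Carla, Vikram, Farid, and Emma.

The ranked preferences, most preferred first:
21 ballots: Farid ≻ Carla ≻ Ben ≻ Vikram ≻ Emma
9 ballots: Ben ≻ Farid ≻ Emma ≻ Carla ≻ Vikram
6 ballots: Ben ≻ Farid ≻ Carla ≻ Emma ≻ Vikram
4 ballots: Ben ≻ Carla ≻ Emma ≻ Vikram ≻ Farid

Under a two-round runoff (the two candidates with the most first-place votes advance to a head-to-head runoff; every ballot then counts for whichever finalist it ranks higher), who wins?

Round 1 first-place votes: Ben 19, Carla 0, Vikram 0, Farid 21, Emma 0. Farid and Ben advance.
Runoff: Farid is ranked above Ben on 21 ballots, Ben above Farid on 19.

Farid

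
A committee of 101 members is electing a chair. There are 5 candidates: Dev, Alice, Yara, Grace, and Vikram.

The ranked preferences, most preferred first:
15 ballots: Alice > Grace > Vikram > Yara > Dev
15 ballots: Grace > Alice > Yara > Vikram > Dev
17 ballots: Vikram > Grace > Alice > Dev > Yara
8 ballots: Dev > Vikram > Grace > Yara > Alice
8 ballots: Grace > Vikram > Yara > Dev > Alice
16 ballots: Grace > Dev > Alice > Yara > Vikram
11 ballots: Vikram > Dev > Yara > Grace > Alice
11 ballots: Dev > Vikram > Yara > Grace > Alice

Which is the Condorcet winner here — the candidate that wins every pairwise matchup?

Grace

Grace vs Dev: 71–30
Grace vs Alice: 86–15
Grace vs Yara: 79–22
Grace vs Vikram: 54–47
Grace beats every other candidate.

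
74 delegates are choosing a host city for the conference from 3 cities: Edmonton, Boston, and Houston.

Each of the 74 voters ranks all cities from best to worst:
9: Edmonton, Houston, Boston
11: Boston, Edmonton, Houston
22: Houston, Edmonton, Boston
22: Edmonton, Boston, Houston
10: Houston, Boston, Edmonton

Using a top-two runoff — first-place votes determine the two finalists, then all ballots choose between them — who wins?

Edmonton

Round 1 first-place votes: Edmonton 31, Boston 11, Houston 32. Houston and Edmonton advance.
Runoff: Houston is ranked above Edmonton on 32 ballots, Edmonton above Houston on 42.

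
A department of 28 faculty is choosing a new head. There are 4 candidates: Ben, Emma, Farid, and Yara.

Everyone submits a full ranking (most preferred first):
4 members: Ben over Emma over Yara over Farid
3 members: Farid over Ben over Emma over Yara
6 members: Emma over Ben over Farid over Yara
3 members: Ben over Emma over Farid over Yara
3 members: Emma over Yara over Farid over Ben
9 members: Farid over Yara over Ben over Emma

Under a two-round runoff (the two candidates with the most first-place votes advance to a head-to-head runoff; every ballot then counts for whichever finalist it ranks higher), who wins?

Round 1 first-place votes: Ben 7, Emma 9, Farid 12, Yara 0. Farid and Emma advance.
Runoff: Farid is ranked above Emma on 12 ballots, Emma above Farid on 16.

Emma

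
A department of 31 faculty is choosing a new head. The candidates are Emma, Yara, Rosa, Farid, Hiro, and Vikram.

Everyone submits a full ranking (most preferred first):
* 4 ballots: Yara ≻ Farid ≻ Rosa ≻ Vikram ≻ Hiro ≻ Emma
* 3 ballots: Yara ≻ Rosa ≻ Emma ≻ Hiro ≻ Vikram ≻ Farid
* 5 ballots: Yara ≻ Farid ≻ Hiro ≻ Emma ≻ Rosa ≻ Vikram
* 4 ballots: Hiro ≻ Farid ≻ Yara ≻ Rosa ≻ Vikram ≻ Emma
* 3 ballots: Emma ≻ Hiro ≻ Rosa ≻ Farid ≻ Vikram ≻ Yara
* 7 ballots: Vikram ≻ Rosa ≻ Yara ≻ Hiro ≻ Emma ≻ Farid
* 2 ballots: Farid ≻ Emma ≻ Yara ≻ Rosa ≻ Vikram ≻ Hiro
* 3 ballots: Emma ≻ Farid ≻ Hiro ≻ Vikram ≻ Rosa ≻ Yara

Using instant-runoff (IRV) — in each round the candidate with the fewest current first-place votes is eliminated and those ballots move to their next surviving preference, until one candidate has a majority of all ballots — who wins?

Yara

Round 1: Emma 6, Yara 12, Rosa 0, Farid 2, Hiro 4, Vikram 7. Rosa eliminated.
Round 2: Emma 6, Yara 12, Farid 2, Hiro 4, Vikram 7. Farid eliminated.
Round 3: Emma 8, Yara 12, Hiro 4, Vikram 7. Hiro eliminated.
Round 4: Emma 8, Yara 16, Vikram 7. Yara has a majority (≥16).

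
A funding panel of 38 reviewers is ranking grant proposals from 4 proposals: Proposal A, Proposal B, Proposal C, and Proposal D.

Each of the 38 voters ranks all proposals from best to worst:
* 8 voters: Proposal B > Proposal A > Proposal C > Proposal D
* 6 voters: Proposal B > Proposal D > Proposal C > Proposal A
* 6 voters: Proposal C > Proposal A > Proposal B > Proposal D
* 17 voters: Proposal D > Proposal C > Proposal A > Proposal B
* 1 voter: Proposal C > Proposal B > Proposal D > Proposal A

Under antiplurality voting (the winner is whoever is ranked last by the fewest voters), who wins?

Proposal C

Last-place votes: Proposal A 7, Proposal B 17, Proposal C 0, Proposal D 14.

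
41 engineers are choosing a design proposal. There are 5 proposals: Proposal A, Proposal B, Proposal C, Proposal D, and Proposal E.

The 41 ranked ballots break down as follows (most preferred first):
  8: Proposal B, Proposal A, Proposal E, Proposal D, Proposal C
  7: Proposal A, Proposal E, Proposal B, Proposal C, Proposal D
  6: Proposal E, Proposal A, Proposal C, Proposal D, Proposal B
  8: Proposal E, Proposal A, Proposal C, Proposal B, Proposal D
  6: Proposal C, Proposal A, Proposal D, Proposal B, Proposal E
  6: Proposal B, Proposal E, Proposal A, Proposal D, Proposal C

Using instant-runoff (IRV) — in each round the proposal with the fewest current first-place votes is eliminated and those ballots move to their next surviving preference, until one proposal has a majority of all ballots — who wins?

Round 1: Proposal A 7, Proposal B 14, Proposal C 6, Proposal D 0, Proposal E 14. Proposal D eliminated.
Round 2: Proposal A 7, Proposal B 14, Proposal C 6, Proposal E 14. Proposal C eliminated.
Round 3: Proposal A 13, Proposal B 14, Proposal E 14. Proposal A eliminated.
Round 4: Proposal B 20, Proposal E 21. Proposal E has a majority (≥21).

Proposal E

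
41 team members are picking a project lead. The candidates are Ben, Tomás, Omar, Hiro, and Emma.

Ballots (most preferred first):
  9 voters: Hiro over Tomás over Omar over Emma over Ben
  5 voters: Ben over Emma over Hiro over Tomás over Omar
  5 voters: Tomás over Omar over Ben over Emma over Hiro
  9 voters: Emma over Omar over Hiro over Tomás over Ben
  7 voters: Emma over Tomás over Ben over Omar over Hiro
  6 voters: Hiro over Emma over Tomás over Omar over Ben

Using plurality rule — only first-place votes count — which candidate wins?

First-place votes: Ben 5, Tomás 5, Omar 0, Hiro 15, Emma 16.

Emma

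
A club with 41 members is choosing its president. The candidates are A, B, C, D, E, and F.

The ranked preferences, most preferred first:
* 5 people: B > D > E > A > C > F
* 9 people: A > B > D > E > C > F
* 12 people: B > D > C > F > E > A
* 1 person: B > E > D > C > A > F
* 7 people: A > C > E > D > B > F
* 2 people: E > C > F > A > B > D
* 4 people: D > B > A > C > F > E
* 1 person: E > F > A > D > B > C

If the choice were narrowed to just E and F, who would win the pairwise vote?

E is ranked above F on 25 ballots; F above E on 16.

E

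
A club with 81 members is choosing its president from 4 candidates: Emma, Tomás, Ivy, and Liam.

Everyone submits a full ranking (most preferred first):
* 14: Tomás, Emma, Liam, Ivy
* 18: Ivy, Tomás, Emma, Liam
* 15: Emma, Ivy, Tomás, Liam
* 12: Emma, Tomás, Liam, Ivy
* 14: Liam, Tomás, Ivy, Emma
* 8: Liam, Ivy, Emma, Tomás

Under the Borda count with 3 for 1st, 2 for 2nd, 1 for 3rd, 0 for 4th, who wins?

Emma: 14×2 + 18×1 + 15×3 + 12×3 + 14×0 + 8×1 = 135
Tomás: 14×3 + 18×2 + 15×1 + 12×2 + 14×2 + 8×0 = 145
Ivy: 14×0 + 18×3 + 15×2 + 12×0 + 14×1 + 8×2 = 114
Liam: 14×1 + 18×0 + 15×0 + 12×1 + 14×3 + 8×3 = 92

Tomás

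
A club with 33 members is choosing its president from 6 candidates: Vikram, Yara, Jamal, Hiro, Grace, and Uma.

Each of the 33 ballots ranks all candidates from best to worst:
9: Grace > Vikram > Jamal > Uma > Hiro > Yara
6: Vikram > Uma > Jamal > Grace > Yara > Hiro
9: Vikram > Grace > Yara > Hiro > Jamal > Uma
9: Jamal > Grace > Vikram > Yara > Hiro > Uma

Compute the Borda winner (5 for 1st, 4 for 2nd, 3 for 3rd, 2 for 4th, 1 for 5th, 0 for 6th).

Vikram

Vikram: 9×4 + 6×5 + 9×5 + 9×3 = 138
Yara: 9×0 + 6×1 + 9×3 + 9×2 = 51
Jamal: 9×3 + 6×3 + 9×1 + 9×5 = 99
Hiro: 9×1 + 6×0 + 9×2 + 9×1 = 36
Grace: 9×5 + 6×2 + 9×4 + 9×4 = 129
Uma: 9×2 + 6×4 + 9×0 + 9×0 = 42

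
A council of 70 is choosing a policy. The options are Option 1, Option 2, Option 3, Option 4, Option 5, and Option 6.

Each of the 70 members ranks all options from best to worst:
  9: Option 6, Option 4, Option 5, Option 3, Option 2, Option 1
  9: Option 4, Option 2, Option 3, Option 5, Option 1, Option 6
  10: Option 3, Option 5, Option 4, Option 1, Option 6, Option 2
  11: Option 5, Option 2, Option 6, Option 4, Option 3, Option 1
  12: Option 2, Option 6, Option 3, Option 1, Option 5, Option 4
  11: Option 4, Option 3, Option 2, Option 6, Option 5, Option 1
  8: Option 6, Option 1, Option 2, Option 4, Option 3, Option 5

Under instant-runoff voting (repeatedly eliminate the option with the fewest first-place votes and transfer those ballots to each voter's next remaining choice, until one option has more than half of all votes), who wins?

Round 1: Option 1 0, Option 2 12, Option 3 10, Option 4 20, Option 5 11, Option 6 17. Option 1 eliminated.
Round 2: Option 2 12, Option 3 10, Option 4 20, Option 5 11, Option 6 17. Option 3 eliminated.
Round 3: Option 2 12, Option 4 20, Option 5 21, Option 6 17. Option 2 eliminated.
Round 4: Option 4 20, Option 5 21, Option 6 29. Option 4 eliminated.
Round 5: Option 5 30, Option 6 40. Option 6 has a majority (≥36).

Option 6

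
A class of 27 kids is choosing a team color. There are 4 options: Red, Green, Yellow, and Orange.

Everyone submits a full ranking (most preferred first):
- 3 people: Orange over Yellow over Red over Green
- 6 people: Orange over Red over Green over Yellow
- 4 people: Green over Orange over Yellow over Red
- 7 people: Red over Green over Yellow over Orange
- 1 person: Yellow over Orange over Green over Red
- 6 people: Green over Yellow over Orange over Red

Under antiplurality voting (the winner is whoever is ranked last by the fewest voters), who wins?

Green

Last-place votes: Red 11, Green 3, Yellow 6, Orange 7.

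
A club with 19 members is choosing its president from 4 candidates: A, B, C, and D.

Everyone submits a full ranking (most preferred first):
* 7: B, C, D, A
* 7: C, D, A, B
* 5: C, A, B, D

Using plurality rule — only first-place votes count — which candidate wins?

C

First-place votes: A 0, B 7, C 12, D 0.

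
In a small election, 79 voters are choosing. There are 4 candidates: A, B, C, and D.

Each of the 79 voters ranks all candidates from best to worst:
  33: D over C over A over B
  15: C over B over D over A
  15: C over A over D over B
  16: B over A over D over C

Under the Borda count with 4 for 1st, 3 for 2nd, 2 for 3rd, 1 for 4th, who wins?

A: 33×2 + 15×1 + 15×3 + 16×3 = 174
B: 33×1 + 15×3 + 15×1 + 16×4 = 157
C: 33×3 + 15×4 + 15×4 + 16×1 = 235
D: 33×4 + 15×2 + 15×2 + 16×2 = 224

C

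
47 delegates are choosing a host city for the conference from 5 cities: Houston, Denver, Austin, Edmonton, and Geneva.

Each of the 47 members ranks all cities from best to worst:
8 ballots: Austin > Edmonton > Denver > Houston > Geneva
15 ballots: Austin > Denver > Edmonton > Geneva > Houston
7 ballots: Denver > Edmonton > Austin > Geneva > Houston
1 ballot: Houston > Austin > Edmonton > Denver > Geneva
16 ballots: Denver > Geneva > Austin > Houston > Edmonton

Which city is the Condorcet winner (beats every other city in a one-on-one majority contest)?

Austin vs Houston: 46–1
Austin vs Denver: 24–23
Austin vs Edmonton: 40–7
Austin vs Geneva: 31–16
Austin beats every other city.

Austin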